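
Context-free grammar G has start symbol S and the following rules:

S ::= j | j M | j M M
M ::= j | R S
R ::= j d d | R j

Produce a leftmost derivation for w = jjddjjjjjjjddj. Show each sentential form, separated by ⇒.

S ⇒ jMM ⇒ jRSM ⇒ jRjSM ⇒ jRjjSM ⇒ jRjjjSM ⇒ jjddjjjSM ⇒ jjddjjjjMMM ⇒ jjddjjjjjMM ⇒ jjddjjjjjjM ⇒ jjddjjjjjjRS ⇒ jjddjjjjjjjddS ⇒ jjddjjjjjjjddj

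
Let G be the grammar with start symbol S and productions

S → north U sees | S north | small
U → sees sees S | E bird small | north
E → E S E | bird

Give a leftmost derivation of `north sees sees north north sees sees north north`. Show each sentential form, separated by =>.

S => S north   [S → S north]
S north => S north north   [S → S north]
S north north => north U sees north north   [S → north U sees]
north U sees north north => north sees sees S sees north north   [U → sees sees S]
north sees sees S sees north north => north sees sees north U sees sees north north   [S → north U sees]
north sees sees north U sees sees north north => north sees sees north north sees sees north north   [U → north]

S => S north => S north north => north U sees north north => north sees sees S sees north north => north sees sees north U sees sees north north => north sees sees north north sees sees north north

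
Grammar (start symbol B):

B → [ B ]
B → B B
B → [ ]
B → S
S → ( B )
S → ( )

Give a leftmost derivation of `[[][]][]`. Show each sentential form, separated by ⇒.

B ⇒ BB   [B → B B]
BB ⇒ [B]B   [B → [ B ]]
[B]B ⇒ [BB]B   [B → B B]
[BB]B ⇒ [[]B]B   [B → [ ]]
[[]B]B ⇒ [[][]]B   [B → [ ]]
[[][]]B ⇒ [[][]][]   [B → [ ]]

B ⇒ BB ⇒ [B]B ⇒ [BB]B ⇒ [[]B]B ⇒ [[][]]B ⇒ [[][]][]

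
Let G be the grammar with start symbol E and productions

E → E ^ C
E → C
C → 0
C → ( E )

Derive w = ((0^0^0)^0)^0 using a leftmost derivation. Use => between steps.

E => E^C => C^C => (E)^C => (E^C)^C => (C^C)^C => ((E)^C)^C => ((E^C)^C)^C => ((E^C^C)^C)^C => ((C^C^C)^C)^C => ((0^C^C)^C)^C => ((0^0^C)^C)^C => ((0^0^0)^C)^C => ((0^0^0)^0)^C => ((0^0^0)^0)^0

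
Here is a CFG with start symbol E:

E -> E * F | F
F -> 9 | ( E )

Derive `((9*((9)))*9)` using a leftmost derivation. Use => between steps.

E => F   [E -> F]
F => (E)   [F -> ( E )]
(E) => (E*F)   [E -> E * F]
(E*F) => (F*F)   [E -> F]
(F*F) => ((E)*F)   [F -> ( E )]
((E)*F) => ((E*F)*F)   [E -> E * F]
((E*F)*F) => ((F*F)*F)   [E -> F]
((F*F)*F) => ((9*F)*F)   [F -> 9]
((9*F)*F) => ((9*(E))*F)   [F -> ( E )]
((9*(E))*F) => ((9*(F))*F)   [E -> F]
((9*(F))*F) => ((9*((E)))*F)   [F -> ( E )]
((9*((E)))*F) => ((9*((F)))*F)   [E -> F]
((9*((F)))*F) => ((9*((9)))*F)   [F -> 9]
((9*((9)))*F) => ((9*((9)))*9)   [F -> 9]

E => F => (E) => (E*F) => (F*F) => ((E)*F) => ((E*F)*F) => ((F*F)*F) => ((9*F)*F) => ((9*(E))*F) => ((9*(F))*F) => ((9*((E)))*F) => ((9*((F)))*F) => ((9*((9)))*F) => ((9*((9)))*9)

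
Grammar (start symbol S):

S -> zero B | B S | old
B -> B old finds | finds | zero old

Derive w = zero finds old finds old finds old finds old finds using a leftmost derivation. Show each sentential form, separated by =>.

S => zero B   [S -> zero B]
zero B => zero B old finds   [B -> B old finds]
zero B old finds => zero B old finds old finds   [B -> B old finds]
zero B old finds old finds => zero B old finds old finds old finds   [B -> B old finds]
zero B old finds old finds old finds => zero B old finds old finds old finds old finds   [B -> B old finds]
zero B old finds old finds old finds old finds => zero finds old finds old finds old finds old finds   [B -> finds]

S => zero B => zero B old finds => zero B old finds old finds => zero B old finds old finds old finds => zero B old finds old finds old finds old finds => zero finds old finds old finds old finds old finds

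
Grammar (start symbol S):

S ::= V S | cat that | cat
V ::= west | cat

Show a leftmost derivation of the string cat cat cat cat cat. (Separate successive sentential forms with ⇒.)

S ⇒ V S ⇒ cat S ⇒ cat V S ⇒ cat cat S ⇒ cat cat V S ⇒ cat cat cat S ⇒ cat cat cat V S ⇒ cat cat cat cat S ⇒ cat cat cat cat cat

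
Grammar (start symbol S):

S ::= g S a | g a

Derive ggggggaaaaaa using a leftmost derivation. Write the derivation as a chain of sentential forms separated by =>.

S => gSa => ggSaa => gggSaaa => ggggSaaaa => gggggSaaaaa => ggggggaaaaaa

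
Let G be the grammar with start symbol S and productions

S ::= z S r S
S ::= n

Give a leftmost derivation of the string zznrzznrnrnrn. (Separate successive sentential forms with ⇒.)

S ⇒ zSrS   [S ::= z S r S]
zSrS ⇒ zzSrSrS   [S ::= z S r S]
zzSrSrS ⇒ zznrSrS   [S ::= n]
zznrSrS ⇒ zznrzSrSrS   [S ::= z S r S]
zznrzSrSrS ⇒ zznrzzSrSrSrS   [S ::= z S r S]
zznrzzSrSrSrS ⇒ zznrzznrSrSrS   [S ::= n]
zznrzznrSrSrS ⇒ zznrzznrnrSrS   [S ::= n]
zznrzznrnrSrS ⇒ zznrzznrnrnrS   [S ::= n]
zznrzznrnrnrS ⇒ zznrzznrnrnrn   [S ::= n]

S ⇒ zSrS ⇒ zzSrSrS ⇒ zznrSrS ⇒ zznrzSrSrS ⇒ zznrzzSrSrSrS ⇒ zznrzznrSrSrS ⇒ zznrzznrnrSrS ⇒ zznrzznrnrnrS ⇒ zznrzznrnrnrn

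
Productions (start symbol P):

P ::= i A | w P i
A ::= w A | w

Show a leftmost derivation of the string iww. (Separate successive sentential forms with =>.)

P => iA => iwA => iww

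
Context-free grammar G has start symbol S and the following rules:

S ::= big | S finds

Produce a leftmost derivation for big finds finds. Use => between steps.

S => S finds   [S ::= S finds]
S finds => S finds finds   [S ::= S finds]
S finds finds => big finds finds   [S ::= big]

S => S finds => S finds finds => big finds finds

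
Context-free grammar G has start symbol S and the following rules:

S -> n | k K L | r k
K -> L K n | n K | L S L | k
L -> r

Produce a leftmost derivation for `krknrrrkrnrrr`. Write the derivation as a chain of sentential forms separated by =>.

S => kKL => kLSLL => krSLL => krkKLLL => krknKLLL => krknLKnLLL => krknrKnLLL => krknrLSLnLLL => krknrrSLnLLL => krknrrrkLnLLL => krknrrrkrnLLL => krknrrrkrnrLL => krknrrrkrnrrL => krknrrrkrnrrr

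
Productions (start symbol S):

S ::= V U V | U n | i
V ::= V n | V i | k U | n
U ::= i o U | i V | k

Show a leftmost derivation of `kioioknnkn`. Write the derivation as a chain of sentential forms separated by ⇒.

S ⇒ VUV ⇒ VnUV ⇒ VnnUV ⇒ kUnnUV ⇒ kioUnnUV ⇒ kioioUnnUV ⇒ kioioknnUV ⇒ kioioknnkV ⇒ kioioknnkn

S ⇒ VUV   [S ::= V U V]
VUV ⇒ VnUV   [V ::= V n]
VnUV ⇒ VnnUV   [V ::= V n]
VnnUV ⇒ kUnnUV   [V ::= k U]
kUnnUV ⇒ kioUnnUV   [U ::= i o U]
kioUnnUV ⇒ kioioUnnUV   [U ::= i o U]
kioioUnnUV ⇒ kioioknnUV   [U ::= k]
kioioknnUV ⇒ kioioknnkV   [U ::= k]
kioioknnkV ⇒ kioioknnkn   [V ::= n]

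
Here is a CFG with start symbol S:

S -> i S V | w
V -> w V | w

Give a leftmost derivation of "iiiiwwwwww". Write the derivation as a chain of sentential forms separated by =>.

S=>iSV=>iiSVV=>iiiSVVV=>iiiiSVVVV=>iiiiwVVVV=>iiiiwwVVV=>iiiiwwwVVV=>iiiiwwwwVV=>iiiiwwwwwV=>iiiiwwwwww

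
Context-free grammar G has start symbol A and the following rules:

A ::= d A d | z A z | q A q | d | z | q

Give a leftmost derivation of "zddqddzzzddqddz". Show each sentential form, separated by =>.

A => zAz => zdAdz => zddAddz => zddqAqddz => zddqdAdqddz => zddqddAddqddz => zddqddzAzddqddz => zddqddzzzddqddz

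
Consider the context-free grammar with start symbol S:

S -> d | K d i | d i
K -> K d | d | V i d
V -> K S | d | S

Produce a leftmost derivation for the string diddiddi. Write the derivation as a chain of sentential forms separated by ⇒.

S ⇒ Kdi   [S -> K d i]
Kdi ⇒ Viddi   [K -> V i d]
Viddi ⇒ KSiddi   [V -> K S]
KSiddi ⇒ VidSiddi   [K -> V i d]
VidSiddi ⇒ didSiddi   [V -> d]
didSiddi ⇒ diddiddi   [S -> d]

S ⇒ Kdi ⇒ Viddi ⇒ KSiddi ⇒ VidSiddi ⇒ didSiddi ⇒ diddiddi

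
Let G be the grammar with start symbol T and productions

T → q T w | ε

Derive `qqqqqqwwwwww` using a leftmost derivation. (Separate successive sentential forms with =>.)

T => qTw => qqTww => qqqTwww => qqqqTwwww => qqqqqTwwwww => qqqqqqTwwwwww => qqqqqqwwwwww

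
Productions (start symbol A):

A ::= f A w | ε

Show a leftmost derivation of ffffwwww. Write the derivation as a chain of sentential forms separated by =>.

A => fAw => ffAww => fffAwww => ffffAwwww => ffffwwww

A => fAw   [A ::= f A w]
fAw => ffAww   [A ::= f A w]
ffAww => fffAwww   [A ::= f A w]
fffAwww => ffffAwwww   [A ::= f A w]
ffffAwwww => ffffwwww   [A ::= ε]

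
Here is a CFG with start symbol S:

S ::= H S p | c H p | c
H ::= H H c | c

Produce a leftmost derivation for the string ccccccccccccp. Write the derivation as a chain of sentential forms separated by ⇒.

S ⇒ cHp ⇒ cHHcp ⇒ cHHcHcp ⇒ cHHcHcHcp ⇒ ccHcHcHcp ⇒ ccHHccHcHcp ⇒ ccHHcHccHcHcp ⇒ cccHcHccHcHcp ⇒ cccccHccHcHcp ⇒ ccccccccHcHcp ⇒ ccccccccccHcp ⇒ ccccccccccccp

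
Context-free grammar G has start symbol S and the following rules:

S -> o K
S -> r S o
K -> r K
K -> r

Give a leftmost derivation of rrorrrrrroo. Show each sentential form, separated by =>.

S=>rSo=>rrSoo=>rroKoo=>rrorKoo=>rrorrKoo=>rrorrrKoo=>rrorrrrKoo=>rrorrrrrKoo=>rrorrrrrroo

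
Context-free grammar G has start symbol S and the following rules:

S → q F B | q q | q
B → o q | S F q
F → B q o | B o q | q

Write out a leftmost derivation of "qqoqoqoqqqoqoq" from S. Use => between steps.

S => qFB   [S → q F B]
qFB => qBoqB   [F → B o q]
qBoqB => qSFqoqB   [B → S F q]
qSFqoqB => qqFBFqoqB   [S → q F B]
qqFBFqoqB => qqBoqBFqoqB   [F → B o q]
qqBoqBFqoqB => qqoqoqBFqoqB   [B → o q]
qqoqoqBFqoqB => qqoqoqoqFqoqB   [B → o q]
qqoqoqoqFqoqB => qqoqoqoqqqoqB   [F → q]
qqoqoqoqqqoqB => qqoqoqoqqqoqoq   [B → o q]

S=>qFB=>qBoqB=>qSFqoqB=>qqFBFqoqB=>qqBoqBFqoqB=>qqoqoqBFqoqB=>qqoqoqoqFqoqB=>qqoqoqoqqqoqB=>qqoqoqoqqqoqoq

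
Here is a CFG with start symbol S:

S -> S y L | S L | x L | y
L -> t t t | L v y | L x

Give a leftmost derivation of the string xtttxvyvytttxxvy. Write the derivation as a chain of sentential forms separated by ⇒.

S⇒SL⇒xLL⇒xLvyL⇒xLvyvyL⇒xLxvyvyL⇒xtttxvyvyL⇒xtttxvyvyLvy⇒xtttxvyvyLxvy⇒xtttxvyvyLxxvy⇒xtttxvyvytttxxvy

S ⇒ SL   [S -> S L]
SL ⇒ xLL   [S -> x L]
xLL ⇒ xLvyL   [L -> L v y]
xLvyL ⇒ xLvyvyL   [L -> L v y]
xLvyvyL ⇒ xLxvyvyL   [L -> L x]
xLxvyvyL ⇒ xtttxvyvyL   [L -> t t t]
xtttxvyvyL ⇒ xtttxvyvyLvy   [L -> L v y]
xtttxvyvyLvy ⇒ xtttxvyvyLxvy   [L -> L x]
xtttxvyvyLxvy ⇒ xtttxvyvyLxxvy   [L -> L x]
xtttxvyvyLxxvy ⇒ xtttxvyvytttxxvy   [L -> t t t]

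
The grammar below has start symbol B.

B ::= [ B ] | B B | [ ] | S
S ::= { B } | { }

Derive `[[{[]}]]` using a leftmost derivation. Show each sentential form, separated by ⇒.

B ⇒ [B] ⇒ [[B]] ⇒ [[S]] ⇒ [[{B}]] ⇒ [[{[]}]]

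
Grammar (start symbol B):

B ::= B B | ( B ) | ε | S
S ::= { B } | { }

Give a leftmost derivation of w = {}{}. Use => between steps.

B => BB => SB => {B}B => {}B => {}S => {}{}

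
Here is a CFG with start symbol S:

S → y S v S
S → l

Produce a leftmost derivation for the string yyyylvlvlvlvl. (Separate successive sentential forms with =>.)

S => ySvS => yySvSvS => yyySvSvSvS => yyyySvSvSvSvS => yyyylvSvSvSvS => yyyylvlvSvSvS => yyyylvlvlvSvS => yyyylvlvlvlvS => yyyylvlvlvlvl

S => ySvS   [S → y S v S]
ySvS => yySvSvS   [S → y S v S]
yySvSvS => yyySvSvSvS   [S → y S v S]
yyySvSvSvS => yyyySvSvSvSvS   [S → y S v S]
yyyySvSvSvSvS => yyyylvSvSvSvS   [S → l]
yyyylvSvSvSvS => yyyylvlvSvSvS   [S → l]
yyyylvlvSvSvS => yyyylvlvlvSvS   [S → l]
yyyylvlvlvSvS => yyyylvlvlvlvS   [S → l]
yyyylvlvlvlvS => yyyylvlvlvlvl   [S → l]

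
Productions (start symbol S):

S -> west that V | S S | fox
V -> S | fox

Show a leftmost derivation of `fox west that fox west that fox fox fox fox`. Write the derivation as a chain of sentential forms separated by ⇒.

S ⇒ S S ⇒ S S S ⇒ fox S S ⇒ fox S S S ⇒ fox west that V S S ⇒ fox west that S S S ⇒ fox west that fox S S ⇒ fox west that fox S S S ⇒ fox west that fox west that V S S ⇒ fox west that fox west that fox S S ⇒ fox west that fox west that fox S S S ⇒ fox west that fox west that fox fox S S ⇒ fox west that fox west that fox fox fox S ⇒ fox west that fox west that fox fox fox fox

S ⇒ S S   [S -> S S]
S S ⇒ S S S   [S -> S S]
S S S ⇒ fox S S   [S -> fox]
fox S S ⇒ fox S S S   [S -> S S]
fox S S S ⇒ fox west that V S S   [S -> west that V]
fox west that V S S ⇒ fox west that S S S   [V -> S]
fox west that S S S ⇒ fox west that fox S S   [S -> fox]
fox west that fox S S ⇒ fox west that fox S S S   [S -> S S]
fox west that fox S S S ⇒ fox west that fox west that V S S   [S -> west that V]
fox west that fox west that V S S ⇒ fox west that fox west that fox S S   [V -> fox]
fox west that fox west that fox S S ⇒ fox west that fox west that fox S S S   [S -> S S]
fox west that fox west that fox S S S ⇒ fox west that fox west that fox fox S S   [S -> fox]
fox west that fox west that fox fox S S ⇒ fox west that fox west that fox fox fox S   [S -> fox]
fox west that fox west that fox fox fox S ⇒ fox west that fox west that fox fox fox fox   [S -> fox]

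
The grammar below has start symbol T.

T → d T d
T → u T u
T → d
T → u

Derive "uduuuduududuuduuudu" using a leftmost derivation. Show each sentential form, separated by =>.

T => uTu   [T → u T u]
uTu => udTdu   [T → d T d]
udTdu => uduTudu   [T → u T u]
uduTudu => uduuTuudu   [T → u T u]
uduuTuudu => uduuuTuuudu   [T → u T u]
uduuuTuuudu => uduuudTduuudu   [T → d T d]
uduuudTduuudu => uduuuduTuduuudu   [T → u T u]
uduuuduTuduuudu => uduuuduuTuuduuudu   [T → u T u]
uduuuduuTuuduuudu => uduuuduudTduuduuudu   [T → d T d]
uduuuduudTduuduuudu => uduuuduududuuduuudu   [T → u]

T => uTu => udTdu => uduTudu => uduuTuudu => uduuuTuuudu => uduuudTduuudu => uduuuduTuduuudu => uduuuduuTuuduuudu => uduuuduudTduuduuudu => uduuuduududuuduuudu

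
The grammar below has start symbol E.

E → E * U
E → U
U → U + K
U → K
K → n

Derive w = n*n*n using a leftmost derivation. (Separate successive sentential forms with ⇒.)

E ⇒ E*U   [E → E * U]
E*U ⇒ E*U*U   [E → E * U]
E*U*U ⇒ U*U*U   [E → U]
U*U*U ⇒ K*U*U   [U → K]
K*U*U ⇒ n*U*U   [K → n]
n*U*U ⇒ n*K*U   [U → K]
n*K*U ⇒ n*n*U   [K → n]
n*n*U ⇒ n*n*K   [U → K]
n*n*K ⇒ n*n*n   [K → n]

E ⇒ E*U ⇒ E*U*U ⇒ U*U*U ⇒ K*U*U ⇒ n*U*U ⇒ n*K*U ⇒ n*n*U ⇒ n*n*K ⇒ n*n*n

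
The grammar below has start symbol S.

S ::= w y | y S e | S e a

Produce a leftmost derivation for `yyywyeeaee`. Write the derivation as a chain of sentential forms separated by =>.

S=>ySe=>yySee=>yySeaee=>yyySeeaee=>yyywyeeaee

S => ySe   [S ::= y S e]
ySe => yySee   [S ::= y S e]
yySee => yySeaee   [S ::= S e a]
yySeaee => yyySeeaee   [S ::= y S e]
yyySeeaee => yyywyeeaee   [S ::= w y]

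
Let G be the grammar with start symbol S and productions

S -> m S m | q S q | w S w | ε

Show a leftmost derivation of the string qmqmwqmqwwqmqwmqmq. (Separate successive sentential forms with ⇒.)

S⇒qSq⇒qmSmq⇒qmqSqmq⇒qmqmSmqmq⇒qmqmwSwmqmq⇒qmqmwqSqwmqmq⇒qmqmwqmSmqwmqmq⇒qmqmwqmqSqmqwmqmq⇒qmqmwqmqwSwqmqwmqmq⇒qmqmwqmqwwqmqwmqmq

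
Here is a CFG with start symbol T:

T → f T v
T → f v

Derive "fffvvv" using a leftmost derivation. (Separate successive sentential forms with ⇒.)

T ⇒ fTv   [T → f T v]
fTv ⇒ ffTvv   [T → f T v]
ffTvv ⇒ fffvvv   [T → f v]

T ⇒ fTv ⇒ ffTvv ⇒ fffvvv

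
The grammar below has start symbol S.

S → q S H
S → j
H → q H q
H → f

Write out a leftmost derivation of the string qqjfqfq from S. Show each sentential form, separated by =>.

S => qSH => qqSHH => qqjHH => qqjfH => qqjfqHq => qqjfqfq

S => qSH   [S → q S H]
qSH => qqSHH   [S → q S H]
qqSHH => qqjHH   [S → j]
qqjHH => qqjfH   [H → f]
qqjfH => qqjfqHq   [H → q H q]
qqjfqHq => qqjfqfq   [H → f]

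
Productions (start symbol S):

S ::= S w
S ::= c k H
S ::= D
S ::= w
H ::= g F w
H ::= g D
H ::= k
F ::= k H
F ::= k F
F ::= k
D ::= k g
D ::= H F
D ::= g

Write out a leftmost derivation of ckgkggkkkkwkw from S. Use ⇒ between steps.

S ⇒ ckH ⇒ ckgFw ⇒ ckgkHw ⇒ ckgkgDw ⇒ ckgkgHFw ⇒ ckgkggFwFw ⇒ ckgkggkFwFw ⇒ ckgkggkkFwFw ⇒ ckgkggkkkHwFw ⇒ ckgkggkkkkwFw ⇒ ckgkggkkkkwkw

S ⇒ ckH   [S ::= c k H]
ckH ⇒ ckgFw   [H ::= g F w]
ckgFw ⇒ ckgkHw   [F ::= k H]
ckgkHw ⇒ ckgkgDw   [H ::= g D]
ckgkgDw ⇒ ckgkgHFw   [D ::= H F]
ckgkgHFw ⇒ ckgkggFwFw   [H ::= g F w]
ckgkggFwFw ⇒ ckgkggkFwFw   [F ::= k F]
ckgkggkFwFw ⇒ ckgkggkkFwFw   [F ::= k F]
ckgkggkkFwFw ⇒ ckgkggkkkHwFw   [F ::= k H]
ckgkggkkkHwFw ⇒ ckgkggkkkkwFw   [H ::= k]
ckgkggkkkkwFw ⇒ ckgkggkkkkwkw   [F ::= k]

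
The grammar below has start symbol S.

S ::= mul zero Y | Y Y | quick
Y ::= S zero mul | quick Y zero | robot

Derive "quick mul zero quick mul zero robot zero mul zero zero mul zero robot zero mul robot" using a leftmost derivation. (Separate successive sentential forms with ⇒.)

S ⇒ Y Y ⇒ S zero mul Y ⇒ Y Y zero mul Y ⇒ quick Y zero Y zero mul Y ⇒ quick S zero mul zero Y zero mul Y ⇒ quick mul zero Y zero mul zero Y zero mul Y ⇒ quick mul zero quick Y zero zero mul zero Y zero mul Y ⇒ quick mul zero quick S zero mul zero zero mul zero Y zero mul Y ⇒ quick mul zero quick mul zero Y zero mul zero zero mul zero Y zero mul Y ⇒ quick mul zero quick mul zero robot zero mul zero zero mul zero Y zero mul Y ⇒ quick mul zero quick mul zero robot zero mul zero zero mul zero robot zero mul Y ⇒ quick mul zero quick mul zero robot zero mul zero zero mul zero robot zero mul robot

S ⇒ Y Y   [S ::= Y Y]
Y Y ⇒ S zero mul Y   [Y ::= S zero mul]
S zero mul Y ⇒ Y Y zero mul Y   [S ::= Y Y]
Y Y zero mul Y ⇒ quick Y zero Y zero mul Y   [Y ::= quick Y zero]
quick Y zero Y zero mul Y ⇒ quick S zero mul zero Y zero mul Y   [Y ::= S zero mul]
quick S zero mul zero Y zero mul Y ⇒ quick mul zero Y zero mul zero Y zero mul Y   [S ::= mul zero Y]
quick mul zero Y zero mul zero Y zero mul Y ⇒ quick mul zero quick Y zero zero mul zero Y zero mul Y   [Y ::= quick Y zero]
quick mul zero quick Y zero zero mul zero Y zero mul Y ⇒ quick mul zero quick S zero mul zero zero mul zero Y zero mul Y   [Y ::= S zero mul]
quick mul zero quick S zero mul zero zero mul zero Y zero mul Y ⇒ quick mul zero quick mul zero Y zero mul zero zero mul zero Y zero mul Y   [S ::= mul zero Y]
quick mul zero quick mul zero Y zero mul zero zero mul zero Y zero mul Y ⇒ quick mul zero quick mul zero robot zero mul zero zero mul zero Y zero mul Y   [Y ::= robot]
quick mul zero quick mul zero robot zero mul zero zero mul zero Y zero mul Y ⇒ quick mul zero quick mul zero robot zero mul zero zero mul zero robot zero mul Y   [Y ::= robot]
quick mul zero quick mul zero robot zero mul zero zero mul zero robot zero mul Y ⇒ quick mul zero quick mul zero robot zero mul zero zero mul zero robot zero mul robot   [Y ::= robot]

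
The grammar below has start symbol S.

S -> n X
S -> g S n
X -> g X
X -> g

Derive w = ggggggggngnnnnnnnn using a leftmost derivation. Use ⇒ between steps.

S ⇒ gSn   [S -> g S n]
gSn ⇒ ggSnn   [S -> g S n]
ggSnn ⇒ gggSnnn   [S -> g S n]
gggSnnn ⇒ ggggSnnnn   [S -> g S n]
ggggSnnnn ⇒ gggggSnnnnn   [S -> g S n]
gggggSnnnnn ⇒ ggggggSnnnnnn   [S -> g S n]
ggggggSnnnnnn ⇒ gggggggSnnnnnnn   [S -> g S n]
gggggggSnnnnnnn ⇒ ggggggggSnnnnnnnn   [S -> g S n]
ggggggggSnnnnnnnn ⇒ ggggggggnXnnnnnnnn   [S -> n X]
ggggggggnXnnnnnnnn ⇒ ggggggggngnnnnnnnn   [X -> g]

S⇒gSn⇒ggSnn⇒gggSnnn⇒ggggSnnnn⇒gggggSnnnnn⇒ggggggSnnnnnn⇒gggggggSnnnnnnn⇒ggggggggSnnnnnnnn⇒ggggggggnXnnnnnnnn⇒ggggggggngnnnnnnnn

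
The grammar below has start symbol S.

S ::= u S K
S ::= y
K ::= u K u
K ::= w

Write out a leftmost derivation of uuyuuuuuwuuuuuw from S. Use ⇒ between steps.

S ⇒ uSK ⇒ uuSKK ⇒ uuyKK ⇒ uuyuKuK ⇒ uuyuuKuuK ⇒ uuyuuuKuuuK ⇒ uuyuuuuKuuuuK ⇒ uuyuuuuuKuuuuuK ⇒ uuyuuuuuwuuuuuK ⇒ uuyuuuuuwuuuuuw

S ⇒ uSK   [S ::= u S K]
uSK ⇒ uuSKK   [S ::= u S K]
uuSKK ⇒ uuyKK   [S ::= y]
uuyKK ⇒ uuyuKuK   [K ::= u K u]
uuyuKuK ⇒ uuyuuKuuK   [K ::= u K u]
uuyuuKuuK ⇒ uuyuuuKuuuK   [K ::= u K u]
uuyuuuKuuuK ⇒ uuyuuuuKuuuuK   [K ::= u K u]
uuyuuuuKuuuuK ⇒ uuyuuuuuKuuuuuK   [K ::= u K u]
uuyuuuuuKuuuuuK ⇒ uuyuuuuuwuuuuuK   [K ::= w]
uuyuuuuuwuuuuuK ⇒ uuyuuuuuwuuuuuw   [K ::= w]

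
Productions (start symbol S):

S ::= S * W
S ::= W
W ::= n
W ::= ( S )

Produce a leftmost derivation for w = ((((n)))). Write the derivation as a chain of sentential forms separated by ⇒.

S ⇒ W ⇒ (S) ⇒ (W) ⇒ ((S)) ⇒ ((W)) ⇒ (((S))) ⇒ (((W))) ⇒ ((((S)))) ⇒ ((((W)))) ⇒ ((((n))))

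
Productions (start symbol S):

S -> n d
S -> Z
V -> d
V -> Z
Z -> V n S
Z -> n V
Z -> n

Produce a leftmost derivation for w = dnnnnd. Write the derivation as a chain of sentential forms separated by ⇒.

S ⇒ Z   [S -> Z]
Z ⇒ VnS   [Z -> V n S]
VnS ⇒ dnS   [V -> d]
dnS ⇒ dnZ   [S -> Z]
dnZ ⇒ dnVnS   [Z -> V n S]
dnVnS ⇒ dnZnS   [V -> Z]
dnZnS ⇒ dnnnS   [Z -> n]
dnnnS ⇒ dnnnnd   [S -> n d]

S⇒Z⇒VnS⇒dnS⇒dnZ⇒dnVnS⇒dnZnS⇒dnnnS⇒dnnnnd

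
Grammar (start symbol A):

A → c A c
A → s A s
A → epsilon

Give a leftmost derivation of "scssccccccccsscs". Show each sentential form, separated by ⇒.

A⇒sAs⇒scAcs⇒scsAscs⇒scssAsscs⇒scsscAcsscs⇒scssccAccsscs⇒scsscccAcccsscs⇒scssccccAccccsscs⇒scssccccccccsscs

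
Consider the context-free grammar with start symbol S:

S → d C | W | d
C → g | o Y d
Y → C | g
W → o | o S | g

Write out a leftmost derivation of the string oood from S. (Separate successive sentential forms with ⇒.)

S ⇒ W   [S → W]
W ⇒ oS   [W → o S]
oS ⇒ oW   [S → W]
oW ⇒ ooS   [W → o S]
ooS ⇒ ooW   [S → W]
ooW ⇒ oooS   [W → o S]
oooS ⇒ oood   [S → d]

S⇒W⇒oS⇒oW⇒ooS⇒ooW⇒oooS⇒oood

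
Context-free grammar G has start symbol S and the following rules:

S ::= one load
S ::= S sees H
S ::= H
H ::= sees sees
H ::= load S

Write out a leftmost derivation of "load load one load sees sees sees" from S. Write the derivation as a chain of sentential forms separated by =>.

S => S sees H => H sees H => load S sees H => load H sees H => load load S sees H => load load one load sees H => load load one load sees sees sees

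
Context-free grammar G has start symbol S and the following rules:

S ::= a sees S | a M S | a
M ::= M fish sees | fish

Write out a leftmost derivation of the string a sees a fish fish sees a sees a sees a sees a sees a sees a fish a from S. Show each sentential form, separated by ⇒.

S ⇒ a sees S   [S ::= a sees S]
a sees S ⇒ a sees a M S   [S ::= a M S]
a sees a M S ⇒ a sees a M fish sees S   [M ::= M fish sees]
a sees a M fish sees S ⇒ a sees a fish fish sees S   [M ::= fish]
a sees a fish fish sees S ⇒ a sees a fish fish sees a sees S   [S ::= a sees S]
a sees a fish fish sees a sees S ⇒ a sees a fish fish sees a sees a sees S   [S ::= a sees S]
a sees a fish fish sees a sees a sees S ⇒ a sees a fish fish sees a sees a sees a sees S   [S ::= a sees S]
a sees a fish fish sees a sees a sees a sees S ⇒ a sees a fish fish sees a sees a sees a sees a sees S   [S ::= a sees S]
a sees a fish fish sees a sees a sees a sees a sees S ⇒ a sees a fish fish sees a sees a sees a sees a sees a sees S   [S ::= a sees S]
a sees a fish fish sees a sees a sees a sees a sees a sees S ⇒ a sees a fish fish sees a sees a sees a sees a sees a sees a M S   [S ::= a M S]
a sees a fish fish sees a sees a sees a sees a sees a sees a M S ⇒ a sees a fish fish sees a sees a sees a sees a sees a sees a fish S   [M ::= fish]
a sees a fish fish sees a sees a sees a sees a sees a sees a fish S ⇒ a sees a fish fish sees a sees a sees a sees a sees a sees a fish a   [S ::= a]

S ⇒ a sees S ⇒ a sees a M S ⇒ a sees a M fish sees S ⇒ a sees a fish fish sees S ⇒ a sees a fish fish sees a sees S ⇒ a sees a fish fish sees a sees a sees S ⇒ a sees a fish fish sees a sees a sees a sees S ⇒ a sees a fish fish sees a sees a sees a sees a sees S ⇒ a sees a fish fish sees a sees a sees a sees a sees a sees S ⇒ a sees a fish fish sees a sees a sees a sees a sees a sees a M S ⇒ a sees a fish fish sees a sees a sees a sees a sees a sees a fish S ⇒ a sees a fish fish sees a sees a sees a sees a sees a sees a fish a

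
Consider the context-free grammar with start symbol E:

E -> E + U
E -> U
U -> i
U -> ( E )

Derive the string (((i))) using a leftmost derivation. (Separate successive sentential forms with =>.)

E=>U=>(E)=>(U)=>((E))=>((U))=>(((E)))=>(((U)))=>(((i)))

E => U   [E -> U]
U => (E)   [U -> ( E )]
(E) => (U)   [E -> U]
(U) => ((E))   [U -> ( E )]
((E)) => ((U))   [E -> U]
((U)) => (((E)))   [U -> ( E )]
(((E))) => (((U)))   [E -> U]
(((U))) => (((i)))   [U -> i]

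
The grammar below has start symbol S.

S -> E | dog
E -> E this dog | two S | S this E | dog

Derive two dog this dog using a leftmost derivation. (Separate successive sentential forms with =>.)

S => E   [S -> E]
E => two S   [E -> two S]
two S => two E   [S -> E]
two E => two S this E   [E -> S this E]
two S this E => two E this E   [S -> E]
two E this E => two dog this E   [E -> dog]
two dog this E => two dog this dog   [E -> dog]

S => E => two S => two E => two S this E => two E this E => two dog this E => two dog this dog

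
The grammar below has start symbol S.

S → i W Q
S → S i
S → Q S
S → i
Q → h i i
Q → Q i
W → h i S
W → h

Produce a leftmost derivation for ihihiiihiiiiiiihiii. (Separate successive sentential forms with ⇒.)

S⇒iWQ⇒ihiSQ⇒ihiSiQ⇒ihiSiiQ⇒ihiSiiiQ⇒ihiQSiiiQ⇒ihiQiSiiiQ⇒ihihiiiSiiiQ⇒ihihiiiQSiiiQ⇒ihihiiiQiSiiiQ⇒ihihiiihiiiSiiiQ⇒ihihiiihiiiiiiiQ⇒ihihiiihiiiiiiiQi⇒ihihiiihiiiiiiihiii

S ⇒ iWQ   [S → i W Q]
iWQ ⇒ ihiSQ   [W → h i S]
ihiSQ ⇒ ihiSiQ   [S → S i]
ihiSiQ ⇒ ihiSiiQ   [S → S i]
ihiSiiQ ⇒ ihiSiiiQ   [S → S i]
ihiSiiiQ ⇒ ihiQSiiiQ   [S → Q S]
ihiQSiiiQ ⇒ ihiQiSiiiQ   [Q → Q i]
ihiQiSiiiQ ⇒ ihihiiiSiiiQ   [Q → h i i]
ihihiiiSiiiQ ⇒ ihihiiiQSiiiQ   [S → Q S]
ihihiiiQSiiiQ ⇒ ihihiiiQiSiiiQ   [Q → Q i]
ihihiiiQiSiiiQ ⇒ ihihiiihiiiSiiiQ   [Q → h i i]
ihihiiihiiiSiiiQ ⇒ ihihiiihiiiiiiiQ   [S → i]
ihihiiihiiiiiiiQ ⇒ ihihiiihiiiiiiiQi   [Q → Q i]
ihihiiihiiiiiiiQi ⇒ ihihiiihiiiiiiihiii   [Q → h i i]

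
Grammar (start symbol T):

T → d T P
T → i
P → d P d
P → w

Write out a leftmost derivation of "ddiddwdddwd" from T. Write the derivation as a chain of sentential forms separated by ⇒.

T ⇒ dTP   [T → d T P]
dTP ⇒ ddTPP   [T → d T P]
ddTPP ⇒ ddiPP   [T → i]
ddiPP ⇒ ddidPdP   [P → d P d]
ddidPdP ⇒ ddiddPddP   [P → d P d]
ddiddPddP ⇒ ddiddwddP   [P → w]
ddiddwddP ⇒ ddiddwdddPd   [P → d P d]
ddiddwdddPd ⇒ ddiddwdddwd   [P → w]

T⇒dTP⇒ddTPP⇒ddiPP⇒ddidPdP⇒ddiddPddP⇒ddiddwddP⇒ddiddwdddPd⇒ddiddwdddwd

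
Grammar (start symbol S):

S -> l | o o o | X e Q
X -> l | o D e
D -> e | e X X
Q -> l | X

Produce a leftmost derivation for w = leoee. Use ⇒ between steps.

S ⇒ XeQ   [S -> X e Q]
XeQ ⇒ leQ   [X -> l]
leQ ⇒ leX   [Q -> X]
leX ⇒ leoDe   [X -> o D e]
leoDe ⇒ leoee   [D -> e]

S ⇒ XeQ ⇒ leQ ⇒ leX ⇒ leoDe ⇒ leoee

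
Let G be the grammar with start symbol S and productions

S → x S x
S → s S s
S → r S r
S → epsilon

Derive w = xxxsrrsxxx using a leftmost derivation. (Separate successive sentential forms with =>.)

S => xSx   [S → x S x]
xSx => xxSxx   [S → x S x]
xxSxx => xxxSxxx   [S → x S x]
xxxSxxx => xxxsSsxxx   [S → s S s]
xxxsSsxxx => xxxsrSrsxxx   [S → r S r]
xxxsrSrsxxx => xxxsrrsxxx   [S → epsilon]

S => xSx => xxSxx => xxxSxxx => xxxsSsxxx => xxxsrSrsxxx => xxxsrrsxxx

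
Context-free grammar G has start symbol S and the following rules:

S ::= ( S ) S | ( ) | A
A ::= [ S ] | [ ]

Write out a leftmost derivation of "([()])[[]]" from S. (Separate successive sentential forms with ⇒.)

S⇒(S)S⇒(A)S⇒([S])S⇒([()])S⇒([()])A⇒([()])[S]⇒([()])[A]⇒([()])[[]]

S ⇒ (S)S   [S ::= ( S ) S]
(S)S ⇒ (A)S   [S ::= A]
(A)S ⇒ ([S])S   [A ::= [ S ]]
([S])S ⇒ ([()])S   [S ::= ( )]
([()])S ⇒ ([()])A   [S ::= A]
([()])A ⇒ ([()])[S]   [A ::= [ S ]]
([()])[S] ⇒ ([()])[A]   [S ::= A]
([()])[A] ⇒ ([()])[[]]   [A ::= [ ]]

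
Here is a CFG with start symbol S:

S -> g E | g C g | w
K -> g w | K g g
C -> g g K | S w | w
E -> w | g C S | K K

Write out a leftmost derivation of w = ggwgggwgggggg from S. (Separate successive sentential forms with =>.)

S => gE   [S -> g E]
gE => gKK   [E -> K K]
gKK => gKggK   [K -> K g g]
gKggK => ggwggK   [K -> g w]
ggwggK => ggwggKgg   [K -> K g g]
ggwggKgg => ggwggKgggg   [K -> K g g]
ggwggKgggg => ggwggKgggggg   [K -> K g g]
ggwggKgggggg => ggwgggwgggggg   [K -> g w]

S=>gE=>gKK=>gKggK=>ggwggK=>ggwggKgg=>ggwggKgggg=>ggwggKgggggg=>ggwgggwgggggg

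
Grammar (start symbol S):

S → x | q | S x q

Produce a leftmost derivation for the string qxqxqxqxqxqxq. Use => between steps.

S => Sxq => Sxqxq => Sxqxqxq => Sxqxqxqxq => Sxqxqxqxqxq => Sxqxqxqxqxqxq => qxqxqxqxqxqxq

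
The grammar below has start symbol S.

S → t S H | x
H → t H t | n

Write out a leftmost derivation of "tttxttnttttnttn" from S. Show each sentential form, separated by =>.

S => tSH   [S → t S H]
tSH => ttSHH   [S → t S H]
ttSHH => tttSHHH   [S → t S H]
tttSHHH => tttxHHH   [S → x]
tttxHHH => tttxtHtHH   [H → t H t]
tttxtHtHH => tttxttHttHH   [H → t H t]
tttxttHttHH => tttxttnttHH   [H → n]
tttxttnttHH => tttxttntttHtH   [H → t H t]
tttxttntttHtH => tttxttnttttHttH   [H → t H t]
tttxttnttttHttH => tttxttnttttnttH   [H → n]
tttxttnttttnttH => tttxttnttttnttn   [H → n]

S => tSH => ttSHH => tttSHHH => tttxHHH => tttxtHtHH => tttxttHttHH => tttxttnttHH => tttxttntttHtH => tttxttnttttHttH => tttxttnttttnttH => tttxttnttttnttn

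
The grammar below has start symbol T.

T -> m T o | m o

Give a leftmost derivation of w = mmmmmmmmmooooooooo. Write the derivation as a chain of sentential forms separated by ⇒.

T⇒mTo⇒mmToo⇒mmmTooo⇒mmmmToooo⇒mmmmmTooooo⇒mmmmmmToooooo⇒mmmmmmmTooooooo⇒mmmmmmmmToooooooo⇒mmmmmmmmmooooooooo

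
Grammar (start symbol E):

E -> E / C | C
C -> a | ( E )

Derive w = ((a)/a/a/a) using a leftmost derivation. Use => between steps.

E => C => (E) => (E/C) => (E/C/C) => (E/C/C/C) => (C/C/C/C) => ((E)/C/C/C) => ((C)/C/C/C) => ((a)/C/C/C) => ((a)/a/C/C) => ((a)/a/a/C) => ((a)/a/a/a)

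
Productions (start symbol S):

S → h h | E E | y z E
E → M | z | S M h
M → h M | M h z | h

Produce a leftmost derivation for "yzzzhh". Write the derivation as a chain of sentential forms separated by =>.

S => yzE => yzSMh => yzEEMh => yzzEMh => yzzzMh => yzzzhh

S => yzE   [S → y z E]
yzE => yzSMh   [E → S M h]
yzSMh => yzEEMh   [S → E E]
yzEEMh => yzzEMh   [E → z]
yzzEMh => yzzzMh   [E → z]
yzzzMh => yzzzhh   [M → h]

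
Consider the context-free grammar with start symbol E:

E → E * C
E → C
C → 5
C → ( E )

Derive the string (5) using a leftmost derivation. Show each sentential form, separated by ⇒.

E⇒C⇒(E)⇒(C)⇒(5)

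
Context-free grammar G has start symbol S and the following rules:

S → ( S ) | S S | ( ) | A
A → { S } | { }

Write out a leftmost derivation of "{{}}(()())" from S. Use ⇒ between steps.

S⇒SS⇒AS⇒{S}S⇒{A}S⇒{{}}S⇒{{}}(S)⇒{{}}(SS)⇒{{}}(()S)⇒{{}}(()())

S ⇒ SS   [S → S S]
SS ⇒ AS   [S → A]
AS ⇒ {S}S   [A → { S }]
{S}S ⇒ {A}S   [S → A]
{A}S ⇒ {{}}S   [A → { }]
{{}}S ⇒ {{}}(S)   [S → ( S )]
{{}}(S) ⇒ {{}}(SS)   [S → S S]
{{}}(SS) ⇒ {{}}(()S)   [S → ( )]
{{}}(()S) ⇒ {{}}(()())   [S → ( )]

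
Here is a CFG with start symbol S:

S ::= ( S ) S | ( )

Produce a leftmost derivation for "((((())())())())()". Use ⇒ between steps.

S ⇒ (S)S ⇒ ((S)S)S ⇒ (((S)S)S)S ⇒ ((((S)S)S)S)S ⇒ ((((())S)S)S)S ⇒ ((((())())S)S)S ⇒ ((((())())())S)S ⇒ ((((())())())())S ⇒ ((((())())())())()

S ⇒ (S)S   [S ::= ( S ) S]
(S)S ⇒ ((S)S)S   [S ::= ( S ) S]
((S)S)S ⇒ (((S)S)S)S   [S ::= ( S ) S]
(((S)S)S)S ⇒ ((((S)S)S)S)S   [S ::= ( S ) S]
((((S)S)S)S)S ⇒ ((((())S)S)S)S   [S ::= ( )]
((((())S)S)S)S ⇒ ((((())())S)S)S   [S ::= ( )]
((((())())S)S)S ⇒ ((((())())())S)S   [S ::= ( )]
((((())())())S)S ⇒ ((((())())())())S   [S ::= ( )]
((((())())())())S ⇒ ((((())())())())()   [S ::= ( )]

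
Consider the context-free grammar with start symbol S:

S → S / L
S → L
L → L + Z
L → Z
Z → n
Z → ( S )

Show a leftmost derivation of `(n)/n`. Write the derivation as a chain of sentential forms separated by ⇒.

S ⇒ S/L ⇒ L/L ⇒ Z/L ⇒ (S)/L ⇒ (L)/L ⇒ (Z)/L ⇒ (n)/L ⇒ (n)/Z ⇒ (n)/n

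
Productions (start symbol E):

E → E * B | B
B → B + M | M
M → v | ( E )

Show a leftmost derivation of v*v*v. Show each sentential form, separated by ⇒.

E ⇒ E*B ⇒ E*B*B ⇒ B*B*B ⇒ M*B*B ⇒ v*B*B ⇒ v*M*B ⇒ v*v*B ⇒ v*v*M ⇒ v*v*v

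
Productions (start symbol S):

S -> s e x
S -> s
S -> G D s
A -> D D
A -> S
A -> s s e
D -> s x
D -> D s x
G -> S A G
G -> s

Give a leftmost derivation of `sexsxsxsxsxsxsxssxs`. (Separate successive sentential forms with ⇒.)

S⇒GDs⇒SAGDs⇒sexAGDs⇒sexDDGDs⇒sexDsxDGDs⇒sexDsxsxDGDs⇒sexDsxsxsxDGDs⇒sexDsxsxsxsxDGDs⇒sexsxsxsxsxsxDGDs⇒sexsxsxsxsxsxsxGDs⇒sexsxsxsxsxsxsxsDs⇒sexsxsxsxsxsxsxssxs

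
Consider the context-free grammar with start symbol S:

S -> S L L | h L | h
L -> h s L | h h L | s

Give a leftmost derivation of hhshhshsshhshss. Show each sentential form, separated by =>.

S => SLL   [S -> S L L]
SLL => SLLLL   [S -> S L L]
SLLLL => hLLLL   [S -> h]
hLLLL => hhsLLLL   [L -> h s L]
hhsLLLL => hhshhLLLL   [L -> h h L]
hhshhLLLL => hhshhsLLL   [L -> s]
hhshhsLLL => hhshhshsLLL   [L -> h s L]
hhshhshsLLL => hhshhshssLL   [L -> s]
hhshhshssLL => hhshhshsshhLL   [L -> h h L]
hhshhshsshhLL => hhshhshsshhsL   [L -> s]
hhshhshsshhsL => hhshhshsshhshsL   [L -> h s L]
hhshhshsshhshsL => hhshhshsshhshss   [L -> s]

S => SLL => SLLLL => hLLLL => hhsLLLL => hhshhLLLL => hhshhsLLL => hhshhshsLLL => hhshhshssLL => hhshhshsshhLL => hhshhshsshhsL => hhshhshsshhshsL => hhshhshsshhshss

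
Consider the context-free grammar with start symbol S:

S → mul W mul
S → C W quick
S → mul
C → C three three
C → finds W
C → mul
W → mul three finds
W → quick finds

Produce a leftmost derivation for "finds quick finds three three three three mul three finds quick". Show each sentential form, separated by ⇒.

S ⇒ C W quick ⇒ C three three W quick ⇒ C three three three three W quick ⇒ finds W three three three three W quick ⇒ finds quick finds three three three three W quick ⇒ finds quick finds three three three three mul three finds quick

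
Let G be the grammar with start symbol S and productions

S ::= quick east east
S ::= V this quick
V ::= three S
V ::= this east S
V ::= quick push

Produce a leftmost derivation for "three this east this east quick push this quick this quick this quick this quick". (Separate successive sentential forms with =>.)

S => V this quick => three S this quick => three V this quick this quick => three this east S this quick this quick => three this east V this quick this quick this quick => three this east this east S this quick this quick this quick => three this east this east V this quick this quick this quick this quick => three this east this east quick push this quick this quick this quick this quick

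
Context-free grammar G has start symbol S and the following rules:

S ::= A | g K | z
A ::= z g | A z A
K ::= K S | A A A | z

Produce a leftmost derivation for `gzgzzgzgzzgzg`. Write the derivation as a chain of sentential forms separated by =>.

S => gK   [S ::= g K]
gK => gAAA   [K ::= A A A]
gAAA => gAzAAA   [A ::= A z A]
gAzAAA => gzgzAAA   [A ::= z g]
gzgzAAA => gzgzzgAA   [A ::= z g]
gzgzzgAA => gzgzzgAzAA   [A ::= A z A]
gzgzzgAzAA => gzgzzgzgzAA   [A ::= z g]
gzgzzgzgzAA => gzgzzgzgzzgA   [A ::= z g]
gzgzzgzgzzgA => gzgzzgzgzzgzg   [A ::= z g]

S => gK => gAAA => gAzAAA => gzgzAAA => gzgzzgAA => gzgzzgAzAA => gzgzzgzgzAA => gzgzzgzgzzgA => gzgzzgzgzzgzg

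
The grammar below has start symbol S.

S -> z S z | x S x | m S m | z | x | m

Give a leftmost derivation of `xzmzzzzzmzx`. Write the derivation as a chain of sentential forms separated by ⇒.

S ⇒ xSx   [S -> x S x]
xSx ⇒ xzSzx   [S -> z S z]
xzSzx ⇒ xzmSmzx   [S -> m S m]
xzmSmzx ⇒ xzmzSzmzx   [S -> z S z]
xzmzSzmzx ⇒ xzmzzSzzmzx   [S -> z S z]
xzmzzSzzmzx ⇒ xzmzzzzzmzx   [S -> z]

S ⇒ xSx ⇒ xzSzx ⇒ xzmSmzx ⇒ xzmzSzmzx ⇒ xzmzzSzzmzx ⇒ xzmzzzzzmzx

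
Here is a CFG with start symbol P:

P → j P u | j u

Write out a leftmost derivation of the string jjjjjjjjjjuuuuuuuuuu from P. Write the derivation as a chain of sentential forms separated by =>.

P => jPu => jjPuu => jjjPuuu => jjjjPuuuu => jjjjjPuuuuu => jjjjjjPuuuuuu => jjjjjjjPuuuuuuu => jjjjjjjjPuuuuuuuu => jjjjjjjjjPuuuuuuuuu => jjjjjjjjjjuuuuuuuuuu

P => jPu   [P → j P u]
jPu => jjPuu   [P → j P u]
jjPuu => jjjPuuu   [P → j P u]
jjjPuuu => jjjjPuuuu   [P → j P u]
jjjjPuuuu => jjjjjPuuuuu   [P → j P u]
jjjjjPuuuuu => jjjjjjPuuuuuu   [P → j P u]
jjjjjjPuuuuuu => jjjjjjjPuuuuuuu   [P → j P u]
jjjjjjjPuuuuuuu => jjjjjjjjPuuuuuuuu   [P → j P u]
jjjjjjjjPuuuuuuuu => jjjjjjjjjPuuuuuuuuu   [P → j P u]
jjjjjjjjjPuuuuuuuuu => jjjjjjjjjjuuuuuuuuuu   [P → j u]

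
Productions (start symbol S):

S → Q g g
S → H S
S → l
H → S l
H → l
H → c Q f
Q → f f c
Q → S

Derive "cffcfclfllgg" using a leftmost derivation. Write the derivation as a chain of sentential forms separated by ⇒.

S⇒HS⇒cQfS⇒cffcfS⇒cffcfQgg⇒cffcfSgg⇒cffcfHSgg⇒cffcfcQfSgg⇒cffcfcSfSgg⇒cffcfclfSgg⇒cffcfclfHSgg⇒cffcfclflSgg⇒cffcfclfllgg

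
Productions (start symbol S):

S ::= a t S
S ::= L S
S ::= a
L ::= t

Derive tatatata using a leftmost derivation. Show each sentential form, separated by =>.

S => LS => tS => tatS => tatatS => tatatatS => tatatata

S => LS   [S ::= L S]
LS => tS   [L ::= t]
tS => tatS   [S ::= a t S]
tatS => tatatS   [S ::= a t S]
tatatS => tatatatS   [S ::= a t S]
tatatatS => tatatata   [S ::= a]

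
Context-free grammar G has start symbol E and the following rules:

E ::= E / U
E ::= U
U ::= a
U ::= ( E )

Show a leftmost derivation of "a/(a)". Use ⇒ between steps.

E⇒E/U⇒U/U⇒a/U⇒a/(E)⇒a/(U)⇒a/(a)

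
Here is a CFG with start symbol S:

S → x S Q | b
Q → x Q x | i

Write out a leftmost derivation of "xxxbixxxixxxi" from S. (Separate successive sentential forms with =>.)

S => xSQ => xxSQQ => xxxSQQQ => xxxbQQQ => xxxbiQQ => xxxbixQxQ => xxxbixxQxxQ => xxxbixxxQxxxQ => xxxbixxxixxxQ => xxxbixxxixxxi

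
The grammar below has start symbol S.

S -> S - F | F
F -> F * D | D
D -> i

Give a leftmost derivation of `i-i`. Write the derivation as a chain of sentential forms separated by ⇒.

S ⇒ S-F ⇒ F-F ⇒ D-F ⇒ i-F ⇒ i-D ⇒ i-i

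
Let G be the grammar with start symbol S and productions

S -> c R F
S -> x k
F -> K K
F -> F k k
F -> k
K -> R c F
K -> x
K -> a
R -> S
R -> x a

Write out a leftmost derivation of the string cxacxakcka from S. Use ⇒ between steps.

S ⇒ cRF ⇒ cxaF ⇒ cxaKK ⇒ cxaRcFK ⇒ cxaScFK ⇒ cxacRFcFK ⇒ cxacxaFcFK ⇒ cxacxakcFK ⇒ cxacxakckK ⇒ cxacxakcka

S ⇒ cRF   [S -> c R F]
cRF ⇒ cxaF   [R -> x a]
cxaF ⇒ cxaKK   [F -> K K]
cxaKK ⇒ cxaRcFK   [K -> R c F]
cxaRcFK ⇒ cxaScFK   [R -> S]
cxaScFK ⇒ cxacRFcFK   [S -> c R F]
cxacRFcFK ⇒ cxacxaFcFK   [R -> x a]
cxacxaFcFK ⇒ cxacxakcFK   [F -> k]
cxacxakcFK ⇒ cxacxakckK   [F -> k]
cxacxakckK ⇒ cxacxakcka   [K -> a]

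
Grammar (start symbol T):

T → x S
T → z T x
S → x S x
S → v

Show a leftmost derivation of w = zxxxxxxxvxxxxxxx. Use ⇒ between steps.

T ⇒ zTx   [T → z T x]
zTx ⇒ zxSx   [T → x S]
zxSx ⇒ zxxSxx   [S → x S x]
zxxSxx ⇒ zxxxSxxx   [S → x S x]
zxxxSxxx ⇒ zxxxxSxxxx   [S → x S x]
zxxxxSxxxx ⇒ zxxxxxSxxxxx   [S → x S x]
zxxxxxSxxxxx ⇒ zxxxxxxSxxxxxx   [S → x S x]
zxxxxxxSxxxxxx ⇒ zxxxxxxxSxxxxxxx   [S → x S x]
zxxxxxxxSxxxxxxx ⇒ zxxxxxxxvxxxxxxx   [S → v]

T⇒zTx⇒zxSx⇒zxxSxx⇒zxxxSxxx⇒zxxxxSxxxx⇒zxxxxxSxxxxx⇒zxxxxxxSxxxxxx⇒zxxxxxxxSxxxxxxx⇒zxxxxxxxvxxxxxxx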